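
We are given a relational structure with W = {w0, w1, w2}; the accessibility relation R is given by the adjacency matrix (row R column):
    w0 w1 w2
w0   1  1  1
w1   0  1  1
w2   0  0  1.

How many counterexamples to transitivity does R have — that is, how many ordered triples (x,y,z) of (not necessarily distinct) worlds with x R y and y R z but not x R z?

0

R is transitive; there are no such tuples.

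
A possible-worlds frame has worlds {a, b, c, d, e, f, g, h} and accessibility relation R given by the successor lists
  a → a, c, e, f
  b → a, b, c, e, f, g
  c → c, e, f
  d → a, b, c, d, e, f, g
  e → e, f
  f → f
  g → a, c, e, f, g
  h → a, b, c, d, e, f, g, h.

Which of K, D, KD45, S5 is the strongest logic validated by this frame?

D

Serial (axiom D): yes — every world has a successor (e.g. a R a).
Euclidean (axiom 5): no — a R e and a R c, but not e R c.
Transitive (axiom 4): yes — every two-step R-path is closed by a direct edge.
Reflexive (axiom T): yes — every world is R-related to itself.
So F validates K, D; KD45 would additionally require R to be Euclidean. The strongest is D.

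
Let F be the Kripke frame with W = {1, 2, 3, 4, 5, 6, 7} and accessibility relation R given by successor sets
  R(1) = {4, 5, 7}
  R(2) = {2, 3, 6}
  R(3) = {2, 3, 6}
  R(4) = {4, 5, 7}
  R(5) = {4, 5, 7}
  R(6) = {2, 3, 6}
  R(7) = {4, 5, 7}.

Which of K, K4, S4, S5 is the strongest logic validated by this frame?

Transitive (axiom 4): yes — every two-step R-path is closed by a direct edge.
Reflexive (axiom T): no — 1 is not related to itself.
Euclidean (axiom 5): yes — any two successors of a common world are R-related.
So F validates K, K4; S4 would additionally require R to be reflexive. The strongest is K4.

K4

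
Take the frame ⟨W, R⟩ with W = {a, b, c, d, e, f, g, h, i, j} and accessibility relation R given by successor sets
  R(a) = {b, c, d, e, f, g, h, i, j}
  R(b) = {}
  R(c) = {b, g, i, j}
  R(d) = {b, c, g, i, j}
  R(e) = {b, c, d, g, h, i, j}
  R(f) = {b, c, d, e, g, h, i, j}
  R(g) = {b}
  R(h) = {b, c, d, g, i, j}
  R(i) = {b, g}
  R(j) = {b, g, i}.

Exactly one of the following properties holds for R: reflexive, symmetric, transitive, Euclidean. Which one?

Reflexive: no — a is not related to itself.
Symmetric: no — a R b but not b R a.
Transitive: yes — every two-step R-path is closed by a direct edge.
Euclidean: no — a R b and a R c, but not b R c.
Only transitive holds.

transitive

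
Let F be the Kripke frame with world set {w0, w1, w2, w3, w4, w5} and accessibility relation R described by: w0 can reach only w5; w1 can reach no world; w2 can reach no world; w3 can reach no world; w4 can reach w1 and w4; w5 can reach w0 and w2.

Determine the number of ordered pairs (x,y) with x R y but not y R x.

Enumerating: (w4,w1), (w5,w2).

2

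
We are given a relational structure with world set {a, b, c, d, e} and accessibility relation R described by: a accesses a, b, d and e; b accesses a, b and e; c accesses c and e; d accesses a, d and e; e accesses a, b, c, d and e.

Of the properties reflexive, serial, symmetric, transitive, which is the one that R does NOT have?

transitive

Reflexive: yes — every world is R-related to itself.
Serial: yes — every world has a successor (e.g. a R a).
Symmetric: yes — every pair in R has its reverse in R.
Transitive: no — a R e and e R c, but not a R c.
Only transitive fails.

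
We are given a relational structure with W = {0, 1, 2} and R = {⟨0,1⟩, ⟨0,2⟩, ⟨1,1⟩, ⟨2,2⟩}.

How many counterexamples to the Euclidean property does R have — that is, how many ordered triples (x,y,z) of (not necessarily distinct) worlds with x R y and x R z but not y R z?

Enumerating: (0,1,2), (0,2,1).

2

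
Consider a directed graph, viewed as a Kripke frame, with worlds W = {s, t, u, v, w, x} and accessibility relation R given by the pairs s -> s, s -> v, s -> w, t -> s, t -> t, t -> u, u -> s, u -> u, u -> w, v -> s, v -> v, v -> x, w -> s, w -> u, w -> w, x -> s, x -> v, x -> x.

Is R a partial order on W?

Reflexive: yes — every world is R-related to itself.
Transitive: no — s R v and v R x, but not s R x.
Antisymmetric: no — s R v and v R s with s ≠ v.
So R is not a partial order.

No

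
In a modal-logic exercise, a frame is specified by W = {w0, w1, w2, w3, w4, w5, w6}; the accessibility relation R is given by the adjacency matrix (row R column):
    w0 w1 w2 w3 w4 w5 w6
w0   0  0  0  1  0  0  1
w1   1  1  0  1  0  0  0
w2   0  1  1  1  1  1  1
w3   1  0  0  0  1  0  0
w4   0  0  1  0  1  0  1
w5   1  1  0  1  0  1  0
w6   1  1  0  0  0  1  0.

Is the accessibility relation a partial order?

No

Reflexive: no — w0 is not related to itself.
Transitive: no — w0 R w3 and w3 R w4, but not w0 R w4.
Antisymmetric: no — w0 R w3 and w3 R w0 with w0 ≠ w3.
So R is not a partial order.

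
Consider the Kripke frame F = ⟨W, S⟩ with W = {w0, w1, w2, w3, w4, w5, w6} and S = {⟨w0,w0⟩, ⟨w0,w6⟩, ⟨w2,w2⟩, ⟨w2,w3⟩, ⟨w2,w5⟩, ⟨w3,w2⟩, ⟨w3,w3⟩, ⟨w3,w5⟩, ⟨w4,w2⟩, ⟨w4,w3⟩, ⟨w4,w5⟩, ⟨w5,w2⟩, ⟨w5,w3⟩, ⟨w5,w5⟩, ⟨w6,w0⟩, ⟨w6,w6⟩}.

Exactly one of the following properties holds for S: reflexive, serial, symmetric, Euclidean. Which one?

Reflexive: no — w1 is not related to itself.
Serial: no — w1 has no S-successor.
Symmetric: no — w4 S w2 but not w2 S w4.
Euclidean: yes — any two successors of a common world are S-related.
Only Euclidean holds.

Euclidean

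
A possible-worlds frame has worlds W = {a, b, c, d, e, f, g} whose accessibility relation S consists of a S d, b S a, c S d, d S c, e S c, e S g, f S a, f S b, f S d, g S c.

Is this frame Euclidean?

Euclidean: no — e S c and e S g, but not c S g.

No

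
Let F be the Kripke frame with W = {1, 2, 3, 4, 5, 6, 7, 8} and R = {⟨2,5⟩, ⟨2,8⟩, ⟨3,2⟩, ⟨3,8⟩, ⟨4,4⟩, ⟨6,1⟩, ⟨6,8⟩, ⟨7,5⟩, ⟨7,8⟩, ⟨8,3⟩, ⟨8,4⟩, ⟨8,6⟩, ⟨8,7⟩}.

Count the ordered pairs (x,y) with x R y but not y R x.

Enumerating: (2,5), (2,8), (3,2), (6,1), (7,5), (8,4).

6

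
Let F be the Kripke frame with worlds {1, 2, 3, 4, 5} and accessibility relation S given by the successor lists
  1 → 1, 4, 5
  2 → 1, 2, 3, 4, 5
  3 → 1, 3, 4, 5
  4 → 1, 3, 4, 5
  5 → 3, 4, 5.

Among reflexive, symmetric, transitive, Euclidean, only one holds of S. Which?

reflexive

Reflexive: yes — every world is S-related to itself.
Symmetric: no — 1 S 5 but not 5 S 1.
Transitive: no — 1 S 4 and 4 S 3, but not 1 S 3.
Euclidean: no — 2 S 1 and 2 S 3, but not 1 S 3.
Only reflexive holds.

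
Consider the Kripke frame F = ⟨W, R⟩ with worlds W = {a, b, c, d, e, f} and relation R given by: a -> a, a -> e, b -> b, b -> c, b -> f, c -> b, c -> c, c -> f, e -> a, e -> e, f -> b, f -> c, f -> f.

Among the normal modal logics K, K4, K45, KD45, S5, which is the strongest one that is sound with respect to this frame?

Transitive (axiom 4): yes — every two-step R-path is closed by a direct edge.
Euclidean (axiom 5): yes — any two successors of a common world are R-related.
Serial (axiom D): no — d has no R-successor.
Reflexive (axiom T): no — d is not related to itself.
So F validates K, K4, K45; KD45 would additionally require R to be serial. The strongest is K45.

K45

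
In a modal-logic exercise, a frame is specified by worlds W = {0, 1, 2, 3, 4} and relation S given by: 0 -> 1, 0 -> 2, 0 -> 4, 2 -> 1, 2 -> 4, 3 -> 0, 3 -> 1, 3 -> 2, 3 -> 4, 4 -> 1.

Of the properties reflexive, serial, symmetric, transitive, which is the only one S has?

transitive

Reflexive: no — 0 is not related to itself.
Serial: no — 1 has no S-successor.
Symmetric: no — 0 S 1 but not 1 S 0.
Transitive: yes — every two-step S-path is closed by a direct edge.
Only transitive holds.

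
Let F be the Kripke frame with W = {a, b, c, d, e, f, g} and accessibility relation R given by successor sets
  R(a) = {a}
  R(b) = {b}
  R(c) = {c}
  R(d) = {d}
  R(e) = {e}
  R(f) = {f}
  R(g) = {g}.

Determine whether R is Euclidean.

Yes

Euclidean: yes — any two successors of a common world are R-related.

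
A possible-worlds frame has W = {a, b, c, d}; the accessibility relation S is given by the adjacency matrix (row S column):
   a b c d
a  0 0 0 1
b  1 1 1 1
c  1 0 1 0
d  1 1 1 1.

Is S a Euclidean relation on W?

No

Euclidean: no — b S a and b S c, but not a S c.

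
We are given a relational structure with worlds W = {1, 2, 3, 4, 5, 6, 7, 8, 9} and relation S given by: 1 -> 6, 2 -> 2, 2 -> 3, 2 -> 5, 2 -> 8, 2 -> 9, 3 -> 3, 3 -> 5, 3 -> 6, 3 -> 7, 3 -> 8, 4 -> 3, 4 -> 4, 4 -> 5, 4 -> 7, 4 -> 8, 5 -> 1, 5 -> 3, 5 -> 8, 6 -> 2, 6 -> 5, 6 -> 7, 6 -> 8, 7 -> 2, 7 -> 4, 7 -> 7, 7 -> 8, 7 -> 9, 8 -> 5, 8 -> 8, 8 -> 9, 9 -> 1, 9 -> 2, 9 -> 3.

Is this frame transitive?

No

Transitive: no — 1 S 6 and 6 S 2, but not 1 S 2.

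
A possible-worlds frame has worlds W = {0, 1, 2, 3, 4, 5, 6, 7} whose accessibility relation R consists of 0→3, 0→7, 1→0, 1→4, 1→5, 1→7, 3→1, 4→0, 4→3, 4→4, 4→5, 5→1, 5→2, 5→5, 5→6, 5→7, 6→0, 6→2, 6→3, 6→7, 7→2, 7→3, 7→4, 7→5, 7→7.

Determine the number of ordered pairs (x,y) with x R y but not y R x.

Enumerating: (0,3), (0,7), (1,0), (1,4), (1,7), (3,1), (4,0), (4,3), (4,5), (5,2), (5,6), (6,0), (6,2), (6,3), (6,7), (7,2), (7,3), (7,4).

18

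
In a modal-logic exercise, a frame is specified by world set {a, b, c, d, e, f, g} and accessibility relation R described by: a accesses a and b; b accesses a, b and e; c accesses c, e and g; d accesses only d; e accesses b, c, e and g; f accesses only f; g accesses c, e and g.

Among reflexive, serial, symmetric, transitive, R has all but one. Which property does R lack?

transitive

Reflexive: yes — every world is R-related to itself.
Serial: yes — every world has a successor (e.g. a R a).
Symmetric: yes — every pair in R has its reverse in R.
Transitive: no — a R b and b R e, but not a R e.
Only transitive fails.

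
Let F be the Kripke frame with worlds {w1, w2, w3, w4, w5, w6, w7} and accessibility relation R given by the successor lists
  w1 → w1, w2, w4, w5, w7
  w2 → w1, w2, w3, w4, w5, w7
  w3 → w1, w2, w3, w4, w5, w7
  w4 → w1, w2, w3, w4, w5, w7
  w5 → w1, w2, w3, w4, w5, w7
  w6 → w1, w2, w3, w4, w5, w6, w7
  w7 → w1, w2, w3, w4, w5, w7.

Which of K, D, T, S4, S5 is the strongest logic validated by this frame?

T

Serial (axiom D): yes — every world has a successor (e.g. w1 R w1).
Reflexive (axiom T): yes — every world is R-related to itself.
Transitive (axiom 4): no — w1 R w2 and w2 R w3, but not w1 R w3.
Euclidean (axiom 5): no — w2 R w1 and w2 R w3, but not w1 R w3.
So F validates K, D, T; S4 would additionally require R to be transitive. The strongest is T.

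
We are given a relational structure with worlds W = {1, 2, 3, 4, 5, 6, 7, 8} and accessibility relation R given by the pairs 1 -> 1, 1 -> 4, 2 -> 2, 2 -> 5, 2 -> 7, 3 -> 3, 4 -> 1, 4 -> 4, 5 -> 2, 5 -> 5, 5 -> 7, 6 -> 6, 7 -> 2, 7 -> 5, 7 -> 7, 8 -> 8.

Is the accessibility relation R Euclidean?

Euclidean: yes — any two successors of a common world are R-related.

Yes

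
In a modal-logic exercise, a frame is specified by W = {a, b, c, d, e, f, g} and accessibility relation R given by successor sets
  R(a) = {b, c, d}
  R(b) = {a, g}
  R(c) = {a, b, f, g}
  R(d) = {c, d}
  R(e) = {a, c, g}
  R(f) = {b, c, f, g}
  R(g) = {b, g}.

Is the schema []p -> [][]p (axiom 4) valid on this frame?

The schema 4 characterises exactly the transitive frames.
Transitive: no — a R b and b R g, but not a R g.

No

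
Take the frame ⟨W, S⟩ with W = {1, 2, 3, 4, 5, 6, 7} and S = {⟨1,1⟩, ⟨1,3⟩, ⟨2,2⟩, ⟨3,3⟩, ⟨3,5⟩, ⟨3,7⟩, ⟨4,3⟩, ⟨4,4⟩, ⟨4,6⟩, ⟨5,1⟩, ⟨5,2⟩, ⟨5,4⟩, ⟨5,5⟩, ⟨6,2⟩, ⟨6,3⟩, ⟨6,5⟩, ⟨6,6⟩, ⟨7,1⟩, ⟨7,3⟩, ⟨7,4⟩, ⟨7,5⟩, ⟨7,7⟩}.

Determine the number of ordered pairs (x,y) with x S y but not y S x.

13

Enumerating: (1,3), (3,5), (4,3), (4,6), (5,1), (5,2), (5,4), (6,2), (6,3), (6,5), (7,1), (7,4), (7,5).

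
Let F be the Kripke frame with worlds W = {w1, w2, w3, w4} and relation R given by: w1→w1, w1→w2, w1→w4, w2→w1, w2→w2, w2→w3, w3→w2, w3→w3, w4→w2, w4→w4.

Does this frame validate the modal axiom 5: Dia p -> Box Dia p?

By correspondence theory, 5 is valid on a frame iff R is Euclidean.
Euclidean: no — w1 R w2 and w1 R w4, but not w2 R w4.

No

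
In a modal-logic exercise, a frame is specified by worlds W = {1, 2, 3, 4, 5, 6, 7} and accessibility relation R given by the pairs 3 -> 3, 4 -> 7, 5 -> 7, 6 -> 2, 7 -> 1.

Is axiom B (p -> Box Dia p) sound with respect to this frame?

No

Axiom B corresponds to the accessibility relation being symmetric.
Symmetric: no — 4 R 7 but not 7 R 4.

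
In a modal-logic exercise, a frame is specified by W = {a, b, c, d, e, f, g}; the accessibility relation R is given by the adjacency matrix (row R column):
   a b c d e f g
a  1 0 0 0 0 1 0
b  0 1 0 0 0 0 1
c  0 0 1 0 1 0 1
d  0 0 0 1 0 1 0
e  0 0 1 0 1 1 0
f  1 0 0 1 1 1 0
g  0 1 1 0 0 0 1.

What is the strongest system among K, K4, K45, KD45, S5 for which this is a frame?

K

Transitive (axiom 4): no — a R f and f R d, but not a R d.
Euclidean (axiom 5): no — c R e and c R g, but not e R g.
Serial (axiom D): yes — every world has a successor (e.g. a R a).
Reflexive (axiom T): yes — every world is R-related to itself.
So F validates K; K4 would additionally require R to be transitive. The strongest is K.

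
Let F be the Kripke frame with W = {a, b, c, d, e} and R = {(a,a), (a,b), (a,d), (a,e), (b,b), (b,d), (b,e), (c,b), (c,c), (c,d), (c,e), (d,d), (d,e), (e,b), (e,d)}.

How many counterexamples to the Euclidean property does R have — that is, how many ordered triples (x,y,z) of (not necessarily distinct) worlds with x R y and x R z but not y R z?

Enumerating: (a,b,a), (a,d,a), (a,d,b), (a,e,a), (a,e,e), (b,d,b), (b,e,e), (c,b,c), (c,d,b), (c,d,c), (c,e,c), (c,e,e), (d,e,e), (e,d,b).

14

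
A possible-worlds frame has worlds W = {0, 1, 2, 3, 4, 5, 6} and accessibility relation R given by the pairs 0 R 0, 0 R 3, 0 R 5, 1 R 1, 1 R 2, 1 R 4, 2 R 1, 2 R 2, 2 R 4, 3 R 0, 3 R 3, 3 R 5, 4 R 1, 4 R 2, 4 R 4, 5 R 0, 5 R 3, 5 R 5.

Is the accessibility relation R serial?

No

Serial: no — 6 has no R-successor.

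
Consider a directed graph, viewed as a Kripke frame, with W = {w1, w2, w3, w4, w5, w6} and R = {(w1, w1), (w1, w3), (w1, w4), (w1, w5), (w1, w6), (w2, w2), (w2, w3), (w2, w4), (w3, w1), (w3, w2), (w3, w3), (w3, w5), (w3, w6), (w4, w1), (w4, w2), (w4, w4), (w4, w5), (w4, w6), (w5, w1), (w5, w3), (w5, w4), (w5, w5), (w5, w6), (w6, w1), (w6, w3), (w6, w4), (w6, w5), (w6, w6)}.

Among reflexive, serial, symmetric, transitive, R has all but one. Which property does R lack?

Reflexive: yes — every world is R-related to itself.
Serial: yes — every world has a successor (e.g. w1 R w1).
Symmetric: yes — every pair in R has its reverse in R.
Transitive: no — w1 R w3 and w3 R w2, but not w1 R w2.
Only transitive fails.

transitive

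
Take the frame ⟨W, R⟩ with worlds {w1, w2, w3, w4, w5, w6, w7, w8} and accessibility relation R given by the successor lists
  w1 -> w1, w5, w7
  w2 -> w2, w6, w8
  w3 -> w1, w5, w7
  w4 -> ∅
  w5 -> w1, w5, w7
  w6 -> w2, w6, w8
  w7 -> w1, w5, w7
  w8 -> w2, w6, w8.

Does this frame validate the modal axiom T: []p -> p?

By correspondence theory, T is valid on a frame iff R is reflexive.
Reflexive: no — w3 is not related to itself.

No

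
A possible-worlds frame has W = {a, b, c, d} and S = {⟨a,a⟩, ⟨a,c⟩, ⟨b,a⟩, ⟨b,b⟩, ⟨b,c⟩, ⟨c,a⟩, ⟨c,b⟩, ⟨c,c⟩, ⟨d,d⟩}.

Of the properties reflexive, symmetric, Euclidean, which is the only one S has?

reflexive

Reflexive: yes — every world is S-related to itself.
Symmetric: no — b S a but not a S b.
Euclidean: no — c S a and c S b, but not a S b.
Only reflexive holds.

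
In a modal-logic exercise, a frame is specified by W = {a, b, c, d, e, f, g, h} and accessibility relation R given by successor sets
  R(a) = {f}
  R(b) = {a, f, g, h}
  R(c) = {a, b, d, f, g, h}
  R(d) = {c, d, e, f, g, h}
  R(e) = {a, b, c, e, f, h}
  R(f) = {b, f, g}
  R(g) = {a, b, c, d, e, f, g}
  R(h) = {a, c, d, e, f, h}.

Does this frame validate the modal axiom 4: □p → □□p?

No

The schema 4 characterises exactly the transitive frames.
Transitive: no — a R f and f R b, but not a R b.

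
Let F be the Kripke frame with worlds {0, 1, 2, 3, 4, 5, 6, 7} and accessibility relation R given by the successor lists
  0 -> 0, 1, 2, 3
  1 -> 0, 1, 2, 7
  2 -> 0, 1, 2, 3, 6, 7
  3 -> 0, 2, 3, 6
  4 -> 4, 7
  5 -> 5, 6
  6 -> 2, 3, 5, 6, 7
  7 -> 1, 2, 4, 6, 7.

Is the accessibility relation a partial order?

No

Reflexive: yes — every world is R-related to itself.
Transitive: no — 0 R 1 and 1 R 7, but not 0 R 7.
Antisymmetric: no — 0 R 1 and 1 R 0 with 0 ≠ 1.
So R is not a partial order.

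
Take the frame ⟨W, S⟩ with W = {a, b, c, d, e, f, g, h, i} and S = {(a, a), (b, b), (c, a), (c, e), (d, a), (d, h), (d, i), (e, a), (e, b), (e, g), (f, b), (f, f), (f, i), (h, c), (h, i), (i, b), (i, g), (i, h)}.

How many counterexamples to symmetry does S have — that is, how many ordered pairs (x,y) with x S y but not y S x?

Enumerating: (c,a), (c,e), (d,a), (d,h), (d,i), (e,a), (e,b), (e,g), (f,b), (f,i), (h,c), (i,b), (i,g).

13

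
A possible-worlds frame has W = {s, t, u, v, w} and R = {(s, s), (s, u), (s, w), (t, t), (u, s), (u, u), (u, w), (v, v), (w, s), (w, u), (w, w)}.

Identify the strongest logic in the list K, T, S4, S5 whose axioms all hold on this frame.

Reflexive (axiom T): yes — every world is R-related to itself.
Transitive (axiom 4): yes — every two-step R-path is closed by a direct edge.
Euclidean (axiom 5): yes — any two successors of a common world are R-related.
So F validates K, T, S4, S5. The strongest is S5.

S5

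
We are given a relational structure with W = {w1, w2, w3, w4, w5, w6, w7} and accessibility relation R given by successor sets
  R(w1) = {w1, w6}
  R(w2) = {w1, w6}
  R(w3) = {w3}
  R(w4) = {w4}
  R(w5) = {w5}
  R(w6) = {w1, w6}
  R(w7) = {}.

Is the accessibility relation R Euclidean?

Yes

Euclidean: yes — any two successors of a common world are R-related.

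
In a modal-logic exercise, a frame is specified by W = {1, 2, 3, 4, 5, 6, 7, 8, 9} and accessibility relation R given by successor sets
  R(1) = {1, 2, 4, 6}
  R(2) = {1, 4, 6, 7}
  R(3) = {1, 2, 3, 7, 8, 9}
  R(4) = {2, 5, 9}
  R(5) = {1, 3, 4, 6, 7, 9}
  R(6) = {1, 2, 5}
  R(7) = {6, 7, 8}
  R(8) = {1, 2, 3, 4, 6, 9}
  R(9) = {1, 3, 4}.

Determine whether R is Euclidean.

No

Euclidean: no — 1 R 4 and 1 R 6, but not 4 R 6.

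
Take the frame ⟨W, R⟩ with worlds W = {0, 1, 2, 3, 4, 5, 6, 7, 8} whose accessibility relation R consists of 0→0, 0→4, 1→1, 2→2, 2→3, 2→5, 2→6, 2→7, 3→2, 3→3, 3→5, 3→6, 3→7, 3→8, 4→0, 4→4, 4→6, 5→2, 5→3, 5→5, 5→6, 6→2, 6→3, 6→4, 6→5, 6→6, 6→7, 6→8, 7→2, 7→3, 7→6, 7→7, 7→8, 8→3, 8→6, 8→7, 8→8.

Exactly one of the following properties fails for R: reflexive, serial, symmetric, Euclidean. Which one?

Euclidean

Reflexive: yes — every world is R-related to itself.
Serial: yes — every world has a successor (e.g. 0 R 0).
Symmetric: yes — every pair in R has its reverse in R.
Euclidean: no — 2 R 5 and 2 R 7, but not 5 R 7.
Only Euclidean fails.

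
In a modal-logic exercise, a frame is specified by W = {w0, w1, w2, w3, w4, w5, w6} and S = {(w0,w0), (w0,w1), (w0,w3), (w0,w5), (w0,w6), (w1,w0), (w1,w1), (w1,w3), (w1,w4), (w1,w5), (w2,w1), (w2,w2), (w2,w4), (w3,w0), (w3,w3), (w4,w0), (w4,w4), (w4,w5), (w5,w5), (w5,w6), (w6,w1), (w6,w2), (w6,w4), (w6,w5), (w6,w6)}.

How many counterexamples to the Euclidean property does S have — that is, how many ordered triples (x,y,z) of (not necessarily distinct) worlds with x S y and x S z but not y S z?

Enumerating: (w0,w1,w6), (w0,w3,w1), (w0,w3,w5), (w0,w3,w6), (w0,w5,w0), (w0,w5,w1), (w0,w5,w3), (w0,w6,w0), (w0,w6,w3), (w1,w0,w4), (w1,w3,w1), (w1,w3,w4), … and 23 more.
Total: 35.

35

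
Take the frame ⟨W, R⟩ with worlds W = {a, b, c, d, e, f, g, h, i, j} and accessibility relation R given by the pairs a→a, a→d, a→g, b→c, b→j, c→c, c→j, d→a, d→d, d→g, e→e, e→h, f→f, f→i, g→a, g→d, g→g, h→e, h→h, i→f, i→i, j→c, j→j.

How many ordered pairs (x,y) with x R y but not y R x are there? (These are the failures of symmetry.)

2

Enumerating: (b,c), (b,j).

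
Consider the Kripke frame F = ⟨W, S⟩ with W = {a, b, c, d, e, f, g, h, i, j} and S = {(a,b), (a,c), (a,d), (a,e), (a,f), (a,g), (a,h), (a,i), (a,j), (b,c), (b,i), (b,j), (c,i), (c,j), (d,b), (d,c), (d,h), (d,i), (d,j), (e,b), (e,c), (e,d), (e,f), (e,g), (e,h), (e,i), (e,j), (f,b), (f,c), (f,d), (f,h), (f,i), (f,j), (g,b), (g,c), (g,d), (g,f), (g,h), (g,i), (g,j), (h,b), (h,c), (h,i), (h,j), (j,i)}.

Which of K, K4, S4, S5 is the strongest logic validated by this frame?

Transitive (axiom 4): yes — every two-step S-path is closed by a direct edge.
Reflexive (axiom T): no — a is not related to itself.
Euclidean (axiom 5): no — a S b and a S d, but not b S d.
So F validates K, K4; S4 would additionally require S to be reflexive. The strongest is K4.

K4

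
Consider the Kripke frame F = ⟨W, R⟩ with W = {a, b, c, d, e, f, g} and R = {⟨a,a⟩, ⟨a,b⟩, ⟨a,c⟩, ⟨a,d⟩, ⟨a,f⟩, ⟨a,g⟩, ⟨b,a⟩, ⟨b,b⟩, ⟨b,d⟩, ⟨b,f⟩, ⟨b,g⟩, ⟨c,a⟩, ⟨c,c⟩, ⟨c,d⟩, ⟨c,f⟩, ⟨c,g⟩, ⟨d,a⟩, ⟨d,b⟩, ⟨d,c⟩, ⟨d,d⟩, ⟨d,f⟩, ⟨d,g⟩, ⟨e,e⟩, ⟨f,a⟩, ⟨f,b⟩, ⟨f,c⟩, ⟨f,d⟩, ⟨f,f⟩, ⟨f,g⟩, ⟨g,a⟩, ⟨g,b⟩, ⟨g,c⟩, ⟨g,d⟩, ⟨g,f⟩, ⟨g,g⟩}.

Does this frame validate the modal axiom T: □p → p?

By correspondence theory, T is valid on a frame iff R is reflexive.
Reflexive: yes — every world is R-related to itself.

Yes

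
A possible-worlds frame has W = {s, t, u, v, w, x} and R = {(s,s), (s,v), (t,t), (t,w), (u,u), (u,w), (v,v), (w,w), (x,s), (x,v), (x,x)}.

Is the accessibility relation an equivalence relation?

Reflexive: yes — every world is R-related to itself.
Symmetric: no — s R v but not v R s.
Transitive: yes — every two-step R-path is closed by a direct edge.
So R is not an equivalence relation.

No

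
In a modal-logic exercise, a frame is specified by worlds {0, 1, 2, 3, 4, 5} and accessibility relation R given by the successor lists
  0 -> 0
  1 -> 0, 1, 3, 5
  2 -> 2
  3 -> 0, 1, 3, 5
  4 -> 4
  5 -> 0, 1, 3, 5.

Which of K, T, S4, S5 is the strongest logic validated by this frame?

S4

Reflexive (axiom T): yes — every world is R-related to itself.
Transitive (axiom 4): yes — every two-step R-path is closed by a direct edge.
Euclidean (axiom 5): no — 1 R 0 and 1 R 3, but not 0 R 3.
So F validates K, T, S4; S5 would additionally require R to be Euclidean. The strongest is S4.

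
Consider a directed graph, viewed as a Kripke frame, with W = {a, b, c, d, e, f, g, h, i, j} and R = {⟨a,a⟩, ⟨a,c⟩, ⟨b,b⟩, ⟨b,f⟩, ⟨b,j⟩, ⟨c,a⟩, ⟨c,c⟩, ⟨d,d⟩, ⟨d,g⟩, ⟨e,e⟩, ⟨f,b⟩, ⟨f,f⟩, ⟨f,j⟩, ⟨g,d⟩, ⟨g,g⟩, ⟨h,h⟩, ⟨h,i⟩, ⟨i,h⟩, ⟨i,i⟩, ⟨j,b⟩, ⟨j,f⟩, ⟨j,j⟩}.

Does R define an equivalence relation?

Yes

Reflexive: yes — every world is R-related to itself.
Symmetric: yes — every pair in R has its reverse in R.
Transitive: yes — every two-step R-path is closed by a direct edge.
So R is an equivalence relation.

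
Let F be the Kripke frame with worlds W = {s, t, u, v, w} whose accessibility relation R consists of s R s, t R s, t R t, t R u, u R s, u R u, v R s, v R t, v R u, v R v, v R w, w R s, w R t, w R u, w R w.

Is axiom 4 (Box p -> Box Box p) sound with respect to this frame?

Yes

Axiom 4 corresponds to the accessibility relation being transitive.
Transitive: yes — every two-step R-path is closed by a direct edge.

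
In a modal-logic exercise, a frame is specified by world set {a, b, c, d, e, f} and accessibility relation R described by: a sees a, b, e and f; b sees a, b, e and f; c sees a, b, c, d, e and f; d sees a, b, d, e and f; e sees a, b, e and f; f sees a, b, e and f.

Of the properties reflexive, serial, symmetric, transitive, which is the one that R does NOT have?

symmetric

Reflexive: yes — every world is R-related to itself.
Serial: yes — every world has a successor (e.g. a R a).
Symmetric: no — c R a but not a R c.
Transitive: yes — every two-step R-path is closed by a direct edge.
Only symmetric fails.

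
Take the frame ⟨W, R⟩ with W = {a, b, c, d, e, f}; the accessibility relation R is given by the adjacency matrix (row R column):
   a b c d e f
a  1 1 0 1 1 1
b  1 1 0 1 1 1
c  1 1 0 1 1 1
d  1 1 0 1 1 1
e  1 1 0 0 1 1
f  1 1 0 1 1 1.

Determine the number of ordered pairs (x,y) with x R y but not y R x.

6

Enumerating: (c,a), (c,b), (c,d), (c,e), (c,f), (d,e).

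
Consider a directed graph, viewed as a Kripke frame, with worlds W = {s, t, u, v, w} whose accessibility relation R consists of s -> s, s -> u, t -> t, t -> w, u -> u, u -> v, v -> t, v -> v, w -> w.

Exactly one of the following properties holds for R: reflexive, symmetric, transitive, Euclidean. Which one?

Reflexive: yes — every world is R-related to itself.
Symmetric: no — s R u but not u R s.
Transitive: no — s R u and u R v, but not s R v.
Euclidean: no — s R u and s R s, but not u R s.
Only reflexive holds.

reflexive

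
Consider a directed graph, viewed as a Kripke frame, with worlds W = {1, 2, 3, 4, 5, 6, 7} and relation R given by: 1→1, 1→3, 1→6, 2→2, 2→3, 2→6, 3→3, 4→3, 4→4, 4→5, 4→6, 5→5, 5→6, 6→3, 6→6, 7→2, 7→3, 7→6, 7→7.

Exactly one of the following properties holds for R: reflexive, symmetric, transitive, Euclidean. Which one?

reflexive

Reflexive: yes — every world is R-related to itself.
Symmetric: no — 1 R 3 but not 3 R 1.
Transitive: no — 5 R 6 and 6 R 3, but not 5 R 3.
Euclidean: no — 1 R 3 and 1 R 6, but not 3 R 6.
Only reflexive holds.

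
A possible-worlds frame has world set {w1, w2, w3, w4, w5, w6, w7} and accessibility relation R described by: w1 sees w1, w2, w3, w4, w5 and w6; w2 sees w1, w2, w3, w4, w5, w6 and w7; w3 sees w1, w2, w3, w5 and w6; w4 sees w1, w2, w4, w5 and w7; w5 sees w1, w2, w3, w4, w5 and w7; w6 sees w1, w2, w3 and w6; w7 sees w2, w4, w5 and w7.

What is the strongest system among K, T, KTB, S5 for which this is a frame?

KTB

Reflexive (axiom T): yes — every world is R-related to itself.
Symmetric (axiom B): yes — every pair in R has its reverse in R.
Euclidean (axiom 5): no — w1 R w3 and w1 R w4, but not w3 R w4.
So F validates K, T, KTB; S5 would additionally require R to be Euclidean. The strongest is KTB.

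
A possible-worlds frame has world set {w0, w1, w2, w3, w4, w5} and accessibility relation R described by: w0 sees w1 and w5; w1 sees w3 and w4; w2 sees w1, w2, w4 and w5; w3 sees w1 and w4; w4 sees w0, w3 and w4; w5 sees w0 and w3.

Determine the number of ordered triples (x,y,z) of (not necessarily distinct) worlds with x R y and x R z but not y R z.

26

Enumerating: (w0,w1,w1), (w0,w1,w5), (w0,w5,w1), (w0,w5,w5), (w1,w3,w3), (w2,w1,w1), (w2,w1,w2), (w2,w1,w5), (w2,w4,w1), (w2,w4,w2), (w2,w4,w5), (w2,w5,w1), … and 14 more.
Total: 26.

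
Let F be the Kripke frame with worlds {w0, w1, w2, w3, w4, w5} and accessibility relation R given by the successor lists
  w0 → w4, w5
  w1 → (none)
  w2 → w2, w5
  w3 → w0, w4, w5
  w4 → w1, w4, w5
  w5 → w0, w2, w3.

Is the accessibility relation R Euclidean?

Euclidean: no — w0 R w5 and w0 R w4, but not w5 R w4.

No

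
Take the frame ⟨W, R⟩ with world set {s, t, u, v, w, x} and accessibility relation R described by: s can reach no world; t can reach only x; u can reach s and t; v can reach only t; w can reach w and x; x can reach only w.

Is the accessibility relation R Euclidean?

Euclidean: no — u R s and u R t, but not s R t.

No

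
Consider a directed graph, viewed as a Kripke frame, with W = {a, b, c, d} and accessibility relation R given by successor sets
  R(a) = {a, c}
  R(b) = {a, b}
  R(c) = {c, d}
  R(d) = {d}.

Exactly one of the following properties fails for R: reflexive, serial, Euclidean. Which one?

Reflexive: yes — every world is R-related to itself.
Serial: yes — every world has a successor (e.g. a R a).
Euclidean: no — a R c and a R a, but not c R a.
Only Euclidean fails.

Euclidean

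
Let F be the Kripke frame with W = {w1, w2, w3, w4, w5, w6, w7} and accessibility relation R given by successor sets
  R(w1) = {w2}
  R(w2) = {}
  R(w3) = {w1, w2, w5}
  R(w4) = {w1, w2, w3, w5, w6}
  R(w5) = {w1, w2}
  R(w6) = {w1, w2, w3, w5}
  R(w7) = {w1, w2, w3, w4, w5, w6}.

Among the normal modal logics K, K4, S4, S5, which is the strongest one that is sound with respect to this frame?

K4

Transitive (axiom 4): yes — every two-step R-path is closed by a direct edge.
Reflexive (axiom T): no — w1 is not related to itself.
Euclidean (axiom 5): no — w3 R w1 and w3 R w5, but not w1 R w5.
So F validates K, K4; S4 would additionally require R to be reflexive. The strongest is K4.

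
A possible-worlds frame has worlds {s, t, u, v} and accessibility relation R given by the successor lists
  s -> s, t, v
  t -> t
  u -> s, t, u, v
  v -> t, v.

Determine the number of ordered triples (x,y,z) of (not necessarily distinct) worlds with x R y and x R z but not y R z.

10

Enumerating: (s,t,s), (s,t,v), (s,v,s), (u,s,u), (u,t,s), (u,t,u), (u,t,v), (u,v,s), (u,v,u), (v,t,v).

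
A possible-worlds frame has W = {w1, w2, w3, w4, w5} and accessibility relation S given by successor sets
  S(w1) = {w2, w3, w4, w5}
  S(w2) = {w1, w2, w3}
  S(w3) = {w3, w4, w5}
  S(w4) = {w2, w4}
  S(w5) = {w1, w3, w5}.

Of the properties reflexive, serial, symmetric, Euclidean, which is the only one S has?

Reflexive: no — w1 is not related to itself.
Serial: yes — every world has a successor (e.g. w1 S w2).
Symmetric: no — w1 S w3 but not w3 S w1.
Euclidean: no — w1 S w2 and w1 S w4, but not w2 S w4.
Only serial holds.

serial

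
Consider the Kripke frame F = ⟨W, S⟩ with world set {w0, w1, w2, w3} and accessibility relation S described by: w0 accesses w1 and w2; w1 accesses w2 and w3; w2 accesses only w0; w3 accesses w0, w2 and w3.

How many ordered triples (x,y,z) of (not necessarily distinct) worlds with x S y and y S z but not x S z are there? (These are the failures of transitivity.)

Enumerating: (w0,w1,w3), (w0,w2,w0), (w1,w2,w0), (w1,w3,w0), (w2,w0,w1), (w2,w0,w2), (w3,w0,w1).

7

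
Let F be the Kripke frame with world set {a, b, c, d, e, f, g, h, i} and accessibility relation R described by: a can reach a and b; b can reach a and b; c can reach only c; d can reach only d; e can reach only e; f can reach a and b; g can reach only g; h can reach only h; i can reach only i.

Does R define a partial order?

Reflexive: no — f is not related to itself.
Transitive: yes — every two-step R-path is closed by a direct edge.
Antisymmetric: no — a R b and b R a with a ≠ b.
So R is not a partial order.

No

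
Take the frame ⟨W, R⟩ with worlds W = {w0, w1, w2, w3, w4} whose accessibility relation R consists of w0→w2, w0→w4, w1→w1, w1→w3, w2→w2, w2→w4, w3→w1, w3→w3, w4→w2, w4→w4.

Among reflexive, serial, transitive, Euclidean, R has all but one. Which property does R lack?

reflexive

Reflexive: no — w0 is not related to itself.
Serial: yes — every world has a successor (e.g. w0 R w2).
Transitive: yes — every two-step R-path is closed by a direct edge.
Euclidean: yes — any two successors of a common world are R-related.
Only reflexive fails.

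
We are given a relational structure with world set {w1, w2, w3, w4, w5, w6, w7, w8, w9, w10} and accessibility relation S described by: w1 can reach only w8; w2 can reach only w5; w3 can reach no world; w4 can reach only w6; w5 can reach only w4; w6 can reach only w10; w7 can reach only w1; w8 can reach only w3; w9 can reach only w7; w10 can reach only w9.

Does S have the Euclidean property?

No

Euclidean: no — w1 S w8 and w1 S w8, but not w8 S w8.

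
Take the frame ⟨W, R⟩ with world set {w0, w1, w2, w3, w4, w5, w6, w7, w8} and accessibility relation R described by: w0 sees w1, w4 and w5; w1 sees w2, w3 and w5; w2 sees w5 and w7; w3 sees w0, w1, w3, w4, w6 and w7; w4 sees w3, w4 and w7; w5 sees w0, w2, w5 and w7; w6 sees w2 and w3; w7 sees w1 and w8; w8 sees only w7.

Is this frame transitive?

Transitive: no — w0 R w1 and w1 R w2, but not w0 R w2.

No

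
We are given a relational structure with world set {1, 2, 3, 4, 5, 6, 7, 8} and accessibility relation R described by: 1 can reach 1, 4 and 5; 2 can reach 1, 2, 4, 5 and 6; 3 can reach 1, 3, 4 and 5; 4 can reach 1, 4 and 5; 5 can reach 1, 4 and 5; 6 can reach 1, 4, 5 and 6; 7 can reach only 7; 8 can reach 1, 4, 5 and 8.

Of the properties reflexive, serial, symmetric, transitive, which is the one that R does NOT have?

Reflexive: yes — every world is R-related to itself.
Serial: yes — every world has a successor (e.g. 1 R 1).
Symmetric: no — 2 R 1 but not 1 R 2.
Transitive: yes — every two-step R-path is closed by a direct edge.
Only symmetric fails.

symmetric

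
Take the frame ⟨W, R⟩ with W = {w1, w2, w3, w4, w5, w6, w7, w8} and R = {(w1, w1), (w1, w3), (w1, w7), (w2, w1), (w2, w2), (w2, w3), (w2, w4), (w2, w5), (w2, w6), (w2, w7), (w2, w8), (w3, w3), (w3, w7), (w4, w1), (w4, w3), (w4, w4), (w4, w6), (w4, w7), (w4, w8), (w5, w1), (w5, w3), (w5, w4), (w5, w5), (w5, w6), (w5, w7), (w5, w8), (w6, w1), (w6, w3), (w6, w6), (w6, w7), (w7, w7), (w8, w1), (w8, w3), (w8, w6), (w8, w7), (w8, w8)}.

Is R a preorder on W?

Reflexive: yes — every world is R-related to itself.
Transitive: yes — every two-step R-path is closed by a direct edge.
So R is a preorder.

Yes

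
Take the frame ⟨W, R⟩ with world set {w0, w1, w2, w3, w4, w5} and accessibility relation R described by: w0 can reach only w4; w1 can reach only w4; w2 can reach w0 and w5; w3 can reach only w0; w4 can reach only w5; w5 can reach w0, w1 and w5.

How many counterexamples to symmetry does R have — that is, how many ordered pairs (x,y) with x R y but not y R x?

8

Enumerating: (w0,w4), (w1,w4), (w2,w0), (w2,w5), (w3,w0), (w4,w5), (w5,w0), (w5,w1).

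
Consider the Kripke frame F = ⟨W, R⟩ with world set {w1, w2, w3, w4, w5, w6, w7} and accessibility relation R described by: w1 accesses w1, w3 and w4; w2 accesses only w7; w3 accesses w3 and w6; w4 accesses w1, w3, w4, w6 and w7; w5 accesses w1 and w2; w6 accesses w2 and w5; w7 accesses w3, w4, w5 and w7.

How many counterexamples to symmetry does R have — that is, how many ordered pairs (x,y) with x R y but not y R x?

Enumerating: (w1,w3), (w2,w7), (w3,w6), (w4,w3), (w4,w6), (w5,w1), (w5,w2), (w6,w2), (w6,w5), (w7,w3), (w7,w5).

11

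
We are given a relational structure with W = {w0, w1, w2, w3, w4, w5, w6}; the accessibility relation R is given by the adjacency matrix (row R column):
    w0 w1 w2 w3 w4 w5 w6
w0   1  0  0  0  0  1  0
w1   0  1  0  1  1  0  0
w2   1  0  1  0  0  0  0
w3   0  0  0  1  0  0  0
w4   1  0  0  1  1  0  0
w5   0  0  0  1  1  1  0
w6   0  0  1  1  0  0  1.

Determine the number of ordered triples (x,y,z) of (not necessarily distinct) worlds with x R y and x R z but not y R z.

16

Enumerating: (w0,w5,w0), (w1,w3,w1), (w1,w3,w4), (w1,w4,w1), (w2,w0,w2), (w4,w0,w3), (w4,w0,w4), (w4,w3,w0), (w4,w3,w4), (w5,w3,w4), (w5,w3,w5), (w5,w4,w5), (w6,w2,w3), (w6,w2,w6), (w6,w3,w2), (w6,w3,w6).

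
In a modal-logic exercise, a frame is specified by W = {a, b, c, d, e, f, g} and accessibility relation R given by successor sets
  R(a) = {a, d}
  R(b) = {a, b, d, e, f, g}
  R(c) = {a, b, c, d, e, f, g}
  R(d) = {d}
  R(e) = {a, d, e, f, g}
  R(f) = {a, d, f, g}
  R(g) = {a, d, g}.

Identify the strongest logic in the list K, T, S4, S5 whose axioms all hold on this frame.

S4

Reflexive (axiom T): yes — every world is R-related to itself.
Transitive (axiom 4): yes — every two-step R-path is closed by a direct edge.
Euclidean (axiom 5): no — b R a and b R e, but not a R e.
So F validates K, T, S4; S5 would additionally require R to be Euclidean. The strongest is S4.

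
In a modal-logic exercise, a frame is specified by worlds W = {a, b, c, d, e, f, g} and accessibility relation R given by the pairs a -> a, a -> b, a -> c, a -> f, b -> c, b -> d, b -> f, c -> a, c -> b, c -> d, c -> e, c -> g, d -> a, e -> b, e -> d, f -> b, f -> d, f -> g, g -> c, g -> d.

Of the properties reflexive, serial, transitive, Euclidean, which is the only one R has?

Reflexive: no — b is not related to itself.
Serial: yes — every world has a successor (e.g. a R a).
Transitive: no — a R b and b R d, but not a R d.
Euclidean: no — a R c and a R f, but not c R f.
Only serial holds.

serial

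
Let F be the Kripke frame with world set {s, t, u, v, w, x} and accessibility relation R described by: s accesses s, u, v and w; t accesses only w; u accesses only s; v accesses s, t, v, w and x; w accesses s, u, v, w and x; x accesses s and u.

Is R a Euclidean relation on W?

Euclidean: no — s R u and s R v, but not u R v.

No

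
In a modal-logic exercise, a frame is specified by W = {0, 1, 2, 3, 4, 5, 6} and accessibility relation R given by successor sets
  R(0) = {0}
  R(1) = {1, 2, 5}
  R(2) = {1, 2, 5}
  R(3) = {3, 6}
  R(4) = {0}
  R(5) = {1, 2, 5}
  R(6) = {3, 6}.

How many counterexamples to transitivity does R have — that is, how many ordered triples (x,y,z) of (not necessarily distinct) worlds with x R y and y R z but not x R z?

R is transitive; there are no such tuples.

0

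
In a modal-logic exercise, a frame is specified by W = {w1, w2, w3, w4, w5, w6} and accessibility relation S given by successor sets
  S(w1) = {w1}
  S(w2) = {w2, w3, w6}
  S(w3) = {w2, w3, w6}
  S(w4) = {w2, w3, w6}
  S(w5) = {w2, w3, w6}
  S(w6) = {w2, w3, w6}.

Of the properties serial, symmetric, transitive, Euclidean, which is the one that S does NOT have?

symmetric

Serial: yes — every world has a successor (e.g. w1 S w1).
Symmetric: no — w4 S w2 but not w2 S w4.
Transitive: yes — every two-step S-path is closed by a direct edge.
Euclidean: yes — any two successors of a common world are S-related.
Only symmetric fails.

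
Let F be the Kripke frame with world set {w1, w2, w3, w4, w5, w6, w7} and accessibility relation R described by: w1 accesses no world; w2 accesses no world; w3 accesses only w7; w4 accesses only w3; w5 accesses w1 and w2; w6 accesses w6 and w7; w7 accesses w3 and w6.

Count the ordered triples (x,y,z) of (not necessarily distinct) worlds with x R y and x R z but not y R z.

Enumerating: (w3,w7,w7), (w4,w3,w3), (w5,w1,w1), (w5,w1,w2), (w5,w2,w1), (w5,w2,w2), (w6,w7,w7), (w7,w3,w3), (w7,w3,w6), (w7,w6,w3).

10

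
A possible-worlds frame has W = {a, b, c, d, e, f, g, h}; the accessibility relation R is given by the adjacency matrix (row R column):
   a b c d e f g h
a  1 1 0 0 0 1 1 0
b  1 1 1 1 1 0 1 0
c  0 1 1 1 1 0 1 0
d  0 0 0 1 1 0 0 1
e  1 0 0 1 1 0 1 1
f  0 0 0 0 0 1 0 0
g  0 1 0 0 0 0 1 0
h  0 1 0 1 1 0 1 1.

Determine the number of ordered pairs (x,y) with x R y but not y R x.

11

Enumerating: (a,f), (a,g), (b,d), (b,e), (c,d), (c,e), (c,g), (e,a), (e,g), (h,b), (h,g).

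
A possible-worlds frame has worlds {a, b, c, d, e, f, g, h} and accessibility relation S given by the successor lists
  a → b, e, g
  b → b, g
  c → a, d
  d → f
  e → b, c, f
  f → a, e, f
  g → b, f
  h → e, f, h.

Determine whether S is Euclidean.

Euclidean: no — a S b and a S e, but not b S e.

No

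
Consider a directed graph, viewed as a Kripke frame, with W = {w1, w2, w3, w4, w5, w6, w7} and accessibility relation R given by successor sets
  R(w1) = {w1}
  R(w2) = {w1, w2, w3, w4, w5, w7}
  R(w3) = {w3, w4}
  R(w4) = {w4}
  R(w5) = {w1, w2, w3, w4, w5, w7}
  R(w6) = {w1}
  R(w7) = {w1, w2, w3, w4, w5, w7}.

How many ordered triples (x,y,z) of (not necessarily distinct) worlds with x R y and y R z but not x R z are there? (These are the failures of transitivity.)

0

R is transitive; there are no such tuples.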